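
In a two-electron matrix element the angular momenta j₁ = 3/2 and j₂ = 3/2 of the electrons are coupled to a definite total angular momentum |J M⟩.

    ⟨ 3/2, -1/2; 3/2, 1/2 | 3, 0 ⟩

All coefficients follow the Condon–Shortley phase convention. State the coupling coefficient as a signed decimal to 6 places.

triangle: 0!·3!·3!/7! = 36/5040
(j±m)!: 1!·2!·2!·1!·3!·3! = 144
prefactor² = (2J+1)·Δ·N² = 36/5
  k=0: +1/(0!·0!·2!·2!·1!·1!) = 1/4
Σ = 1/4  ⇒  CG² = 36/5·(1/4)² = 9/20
CG = +√(9/20) = +0.670820

+0.670820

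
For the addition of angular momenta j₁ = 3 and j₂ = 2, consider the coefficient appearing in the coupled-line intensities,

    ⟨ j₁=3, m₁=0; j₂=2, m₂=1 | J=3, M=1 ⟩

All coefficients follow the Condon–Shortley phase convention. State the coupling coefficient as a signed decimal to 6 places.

triangle: 2!·4!·2!/9! = 96/362880
(j±m)!: 3!·3!·3!·1!·4!·2! = 10368
prefactor² = (2J+1)·Δ·N² = 96/5
  k=1: −1/(1!·1!·2!·2!·2!·0!) = -1/8
  k=2: +1/(2!·0!·1!·1!·3!·1!) = 1/12
Σ = -1/24  ⇒  CG² = 96/5·(-1/24)² = 1/30
CG = −√(1/30) = -0.182574

−√(1/30) = -0.182574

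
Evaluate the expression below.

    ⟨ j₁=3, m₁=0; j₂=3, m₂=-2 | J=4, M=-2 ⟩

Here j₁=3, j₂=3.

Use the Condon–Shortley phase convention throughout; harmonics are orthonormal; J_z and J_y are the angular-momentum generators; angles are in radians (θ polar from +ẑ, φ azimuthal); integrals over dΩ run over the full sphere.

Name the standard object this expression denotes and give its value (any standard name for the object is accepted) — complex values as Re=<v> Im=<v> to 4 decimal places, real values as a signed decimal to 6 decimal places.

This is a Clebsch–Gordan (vector-coupling) coefficient.
triangle: 2!·4!·4!/11! = 1152/39916800
(j±m)!: 3!·3!·1!·5!·2!·6! = 6220800
prefactor² = (2J+1)·Δ·N² = 124416/77
  k=0: +1/(0!·2!·3!·1!·1!·3!) = 1/72
  k=1: −1/(1!·1!·2!·0!·2!·4!) = -1/96
Σ = 1/288  ⇒  CG² = 124416/77·(1/288)² = 3/154
CG = +√(3/154) = +0.139573

Clebsch–Gordan coefficient, +√(3/154) ≈ +0.139573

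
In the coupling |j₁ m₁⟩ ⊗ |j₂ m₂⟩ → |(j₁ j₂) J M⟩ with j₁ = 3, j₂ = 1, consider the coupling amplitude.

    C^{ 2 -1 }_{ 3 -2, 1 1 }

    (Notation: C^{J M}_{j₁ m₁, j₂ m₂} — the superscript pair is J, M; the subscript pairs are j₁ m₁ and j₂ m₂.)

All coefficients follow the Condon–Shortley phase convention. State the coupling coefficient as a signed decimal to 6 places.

+0.690066  (= +√(10/21))

j₁+j₂−J=2  J+j₁−j₂=4  J−j₁+j₂=0  j₁+j₂+J+1=7
(j₁±m₁, j₂±m₂, J±M) = (1,5,2,0,1,3)
P² = 480/7
sum k=2..2:
  [2] +1/12 = 1/12
S = 1/12
C² = P²·S² = 10/21 ; C = +0.690066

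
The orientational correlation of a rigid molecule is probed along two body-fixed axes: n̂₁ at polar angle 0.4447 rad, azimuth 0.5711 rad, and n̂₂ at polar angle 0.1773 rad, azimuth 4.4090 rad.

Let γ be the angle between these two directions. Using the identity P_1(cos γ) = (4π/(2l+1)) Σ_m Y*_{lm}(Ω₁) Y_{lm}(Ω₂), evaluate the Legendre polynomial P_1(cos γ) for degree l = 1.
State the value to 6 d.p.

0.830377

Term-by-term m-sum for l=1 (normalisation 4π/3 = 4.188790):
  m=-1: (0.125041, 0.080342) × (-0.018205, 0.058153) = (-0.006948, 0.005809)  (running Σ = (-0.006948, 0.005809))
  m=0: (0.441081, -0.000000) × (0.480943, 0.000000) = (0.212135, 0.000000)  (running Σ = (0.205186, 0.005809))
  m=1: (-0.125041, 0.080342) × (0.018205, 0.058153) = (-0.006948, -0.005809)  (running Σ = (0.198238, 0.000000))
Total Σ_m = (0.198238, 0.000000). Multiply by 4.188790: (0.830377, 0.000000). P_1(cos γ) = 0.830377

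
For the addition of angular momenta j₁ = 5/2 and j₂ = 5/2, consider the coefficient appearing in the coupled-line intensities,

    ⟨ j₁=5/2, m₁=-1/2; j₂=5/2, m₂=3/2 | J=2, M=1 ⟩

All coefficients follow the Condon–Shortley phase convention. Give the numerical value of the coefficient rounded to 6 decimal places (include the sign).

√[5·3!2!2!/8! · 2!3!4!1!3!1!] = √(36/7)
  +(−1)^2/∏(2,1,1,2,1,0)! = 1/4  (running 1/4)
  +(−1)^3/∏(3,0,0,1,2,1)! = -1/12  (running 1/6)
⟨..|..⟩ = √(36/7)·(1/6) = +0.377964

+0.377964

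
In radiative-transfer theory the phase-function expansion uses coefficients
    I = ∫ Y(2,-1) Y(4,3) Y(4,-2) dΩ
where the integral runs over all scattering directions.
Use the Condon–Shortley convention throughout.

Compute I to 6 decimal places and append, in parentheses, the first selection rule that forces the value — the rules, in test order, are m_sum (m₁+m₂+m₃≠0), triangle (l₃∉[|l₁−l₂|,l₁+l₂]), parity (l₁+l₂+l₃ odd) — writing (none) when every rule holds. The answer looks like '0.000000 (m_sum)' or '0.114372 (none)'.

-0.187702 (none)

Checks pass: Σm=0; 10 even; l₃=4∈[2,6].
(2·2+1)(2·4+1)(2·4+1) = 405
Δ: 2! 2! 6! / 11! → 1/13860
sum: t=0:+1/192 t=1:−1/36 t=2:+1/192 = -5/288
3j²(2 4 4; 0 0 0) = Δ·Π!·Σ² = 20/693  (sign -1)
sum: t=1:−1/1440 t=2:+1/240 = 1/288
3j²(2 4 4; -1 3 -2) = Δ·Π!·Σ² = 5/132  (sign +1)
combine: 4πI² = 405·20/693·5/132 = 375/847
take √, sign -1: I = -0.18770204
No selection rule forces the value: the integral is nonzero (none).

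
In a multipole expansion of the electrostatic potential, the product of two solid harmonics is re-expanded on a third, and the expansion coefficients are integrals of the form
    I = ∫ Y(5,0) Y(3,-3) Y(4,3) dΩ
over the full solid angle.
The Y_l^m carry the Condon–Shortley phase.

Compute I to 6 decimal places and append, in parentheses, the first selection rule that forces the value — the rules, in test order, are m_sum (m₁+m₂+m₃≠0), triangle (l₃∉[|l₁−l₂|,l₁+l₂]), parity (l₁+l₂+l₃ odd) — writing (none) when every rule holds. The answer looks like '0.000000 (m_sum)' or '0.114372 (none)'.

m-sum 0 ✓  L=12 even ✓  2≤4≤8 ✓
Π(2lᵢ+1) = 11×7×9 = 693
triangle coeff Δ(5,3,4) = 1/180180
Σ_t [1,3]: t=1:−1/576 t=2:+1/144 t=3:−1/576 = 1/288
(3j)²=20/1001 [(5 3 4; 0 0 0)], sign=+1
Σ_t [0,0]: t=0:+1/5760 = 1/5760
(3j)²=5/572 [(5 3 4; 0 -3 3)], sign=-1
⇒ 4πI² = 225/1859
I = (-1)√(225/1859/(4π)) = -0.09814013
No selection rule forces the value: the integral is nonzero (none).

-0.098140 (none)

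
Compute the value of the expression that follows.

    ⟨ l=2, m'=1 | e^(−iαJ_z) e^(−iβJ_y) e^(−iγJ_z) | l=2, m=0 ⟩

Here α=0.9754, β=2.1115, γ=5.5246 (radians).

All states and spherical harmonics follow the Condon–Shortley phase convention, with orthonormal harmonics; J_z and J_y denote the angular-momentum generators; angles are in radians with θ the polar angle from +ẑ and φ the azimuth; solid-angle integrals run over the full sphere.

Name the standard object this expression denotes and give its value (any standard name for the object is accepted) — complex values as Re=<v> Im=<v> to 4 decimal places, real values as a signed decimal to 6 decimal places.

This is a Wigner D-matrix element — the rotation-matrix element ⟨l m'| R(α,β,γ) |l m⟩ in the angular-momentum basis.
D^2_{1,0}(0.9754,2.1115,5.5246) = e^{-i·1·0.9754}·d^2_{1,0}(2.1115)·e^{-i·0·5.5246}. Compute d first:
c=cos(2.111500/2)=0.492575, s=sin(2.111500/2)=0.870270; N=√[6·1·2·2]=4.898979
The bounds max(0,m−m')=0 and min(l+m,l−m')=1 give 2 terms
  k=0: (−1)^1·4.8990/(2)·0.4926^3·0.8703^1 = -0.254769
  k=1: (−1)^2·4.8990/(2)·0.4926^1·0.8703^3 = +0.795262
d^2_{1,0}(2.1115) = -0.254769 +0.795262 = +0.540492
Attach z-rotation phases: D = e^{-i(1)(0.9754)}·(+0.540492)·e^{-i(0)(5.5246)} = +0.303128-0.447488i

Wigner D-matrix element, Re=0.3031 Im=-0.4475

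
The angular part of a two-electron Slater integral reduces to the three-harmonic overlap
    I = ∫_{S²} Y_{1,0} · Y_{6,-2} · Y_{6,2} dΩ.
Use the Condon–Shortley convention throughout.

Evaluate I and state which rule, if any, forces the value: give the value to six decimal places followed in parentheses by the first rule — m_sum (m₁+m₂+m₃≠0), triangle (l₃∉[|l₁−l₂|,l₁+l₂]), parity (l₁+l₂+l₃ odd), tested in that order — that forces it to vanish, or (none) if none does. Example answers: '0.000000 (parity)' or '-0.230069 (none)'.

Σlᵢ=13 odd — θ-integrand is odd under cosθ→−cosθ; I=0

0.000000 (parity)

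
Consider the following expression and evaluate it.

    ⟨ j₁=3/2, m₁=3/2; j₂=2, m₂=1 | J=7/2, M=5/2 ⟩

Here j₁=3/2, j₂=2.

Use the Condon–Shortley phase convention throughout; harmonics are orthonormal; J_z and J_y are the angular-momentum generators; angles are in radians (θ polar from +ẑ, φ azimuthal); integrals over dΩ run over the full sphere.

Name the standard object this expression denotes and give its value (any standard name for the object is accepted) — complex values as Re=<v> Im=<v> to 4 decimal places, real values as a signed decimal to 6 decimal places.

This is a Clebsch–Gordan (vector-coupling) coefficient.
j₁+j₂−J=0  J+j₁−j₂=3  J−j₁+j₂=4  j₁+j₂+J+1=8
(j₁±m₁, j₂±m₂, J±M) = (3,0,3,1,6,1)
P² = 5184/7
sum k=0..0:
  [0] +1/36 = 1/36
S = 1/36
C² = P²·S² = 4/7 ; C = +0.755929

Clebsch–Gordan coefficient, +√(4/7) ≈ +0.755929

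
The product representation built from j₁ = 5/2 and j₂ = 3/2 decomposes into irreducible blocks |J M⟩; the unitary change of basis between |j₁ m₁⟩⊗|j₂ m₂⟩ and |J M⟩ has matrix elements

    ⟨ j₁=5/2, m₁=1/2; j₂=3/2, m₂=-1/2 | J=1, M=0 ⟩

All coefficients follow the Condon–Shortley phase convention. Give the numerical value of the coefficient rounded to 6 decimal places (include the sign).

√[3·3!2!0!/6! · 3!2!1!2!1!1!] = √(6/5)
  +(−1)^1/∏(1,2,1,0,1,0)! = -1/2  (running -1/2)
⟨..|..⟩ = √(6/5)·(-1/2) = -0.547723

-0.547723  (= −√(3/10))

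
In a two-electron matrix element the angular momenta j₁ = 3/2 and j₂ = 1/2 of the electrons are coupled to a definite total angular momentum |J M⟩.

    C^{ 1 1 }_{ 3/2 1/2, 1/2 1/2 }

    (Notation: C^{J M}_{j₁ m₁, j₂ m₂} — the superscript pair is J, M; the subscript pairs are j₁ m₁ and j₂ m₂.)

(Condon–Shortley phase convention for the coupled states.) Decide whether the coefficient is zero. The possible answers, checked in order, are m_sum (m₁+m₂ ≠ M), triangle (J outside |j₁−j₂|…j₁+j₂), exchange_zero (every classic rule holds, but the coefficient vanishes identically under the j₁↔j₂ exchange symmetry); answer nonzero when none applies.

m-sum: m₁+m₂ = 1/2+1/2 = 1, M = 1  ✓
triangle: |j₁−j₂| = 1 ≤ J = 1 ≤ j₁+j₂ = 2  ✓
exchange: j₁≠j₂ or m₁≠m₂ — the exchange symmetry imposes no constraint here
value check: CG = −√(1/4) = -0.500000 ≠ 0

nonzero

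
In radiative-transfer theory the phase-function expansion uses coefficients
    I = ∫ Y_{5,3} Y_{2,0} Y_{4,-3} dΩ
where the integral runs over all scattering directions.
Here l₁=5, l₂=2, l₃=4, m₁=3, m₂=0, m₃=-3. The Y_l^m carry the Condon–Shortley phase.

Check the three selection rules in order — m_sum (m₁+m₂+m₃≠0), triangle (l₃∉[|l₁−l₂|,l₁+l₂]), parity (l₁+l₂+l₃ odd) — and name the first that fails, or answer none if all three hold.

azimuthal sum: 3 + 0 − 3 = 0  ✓
3 ≤ 4 ≤ 7 (triangle on l)  ✓
L = 5 + 2 + 4 = 11 (odd)  ✗

parity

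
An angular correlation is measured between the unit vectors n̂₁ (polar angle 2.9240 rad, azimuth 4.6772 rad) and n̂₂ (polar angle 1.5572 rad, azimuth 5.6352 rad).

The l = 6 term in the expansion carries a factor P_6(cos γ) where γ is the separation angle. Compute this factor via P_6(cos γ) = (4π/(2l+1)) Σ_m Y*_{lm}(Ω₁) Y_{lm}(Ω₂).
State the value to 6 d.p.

Expand P_6 via completeness: Σ_{m} conj(Y_{6,m}) at Ω₁ times Y_{6,m} at Ω₂ —
  term(m=-6) = (0.000020, 0.000012)   from Y*(Ω₁)=(-0.000048, 0.000010), Y(Ω₂)=(-0.354480, -0.327804)
  term(m=-5) = (-0.000001, -0.000017)   from Y*(Ω₁)=(0.000134, 0.000754), Y(Ω₂)=(-0.022632, -0.002233)
  term(m=-4) = (0.002017, -0.001666)   from Y*(Ω₁)=(0.007279, -0.001031), Y(Ω₂)=(0.303499, -0.185931)
  term(m=-3) = (-0.001226, -0.000336)   from Y*(Ω₁)=(-0.005049, -0.047645), Y(Ω₂)=(0.009677, -0.024717)
  term(m=-2) = (-0.023062, -0.064133)   from Y*(Ω₁)=(-0.209473, 0.014767), Y(Ω₂)=(0.088077, 0.312372)
  term(m=-1) = (-0.008933, 0.012705)   from Y*(Ω₁)=(0.019535, 0.554905), Y(Ω₂)=(0.022302, 0.016884)
  term(m=+0) = (-0.180500, 0.000000)   from Y*(Ω₁)=(0.570097, -0.000000), Y(Ω₂)=(-0.316613, 0.000000)
  term(m=+1) = (-0.008933, -0.012705)   from Y*(Ω₁)=(-0.019535, 0.554905), Y(Ω₂)=(-0.022302, 0.016884)
  term(m=+2) = (-0.023062, 0.064133)   from Y*(Ω₁)=(-0.209473, -0.014767), Y(Ω₂)=(0.088077, -0.312372)
  term(m=+3) = (-0.001226, 0.000336)   from Y*(Ω₁)=(0.005049, -0.047645), Y(Ω₂)=(-0.009677, -0.024717)
  term(m=+4) = (0.002017, 0.001666)   from Y*(Ω₁)=(0.007279, 0.001031), Y(Ω₂)=(0.303499, 0.185931)
  term(m=+5) = (-0.000001, 0.000017)   from Y*(Ω₁)=(-0.000134, 0.000754), Y(Ω₂)=(0.022632, -0.002233)
  term(m=+6) = (0.000020, -0.000012)   from Y*(Ω₁)=(-0.000048, -0.000010), Y(Ω₂)=(-0.354480, 0.327804)
Accumulated sum (-0.242871, -0.000000); after 4π/(2l+1) scaling, (-0.234770, -0.000000) ⇒ P_6 = -0.234770

-0.234770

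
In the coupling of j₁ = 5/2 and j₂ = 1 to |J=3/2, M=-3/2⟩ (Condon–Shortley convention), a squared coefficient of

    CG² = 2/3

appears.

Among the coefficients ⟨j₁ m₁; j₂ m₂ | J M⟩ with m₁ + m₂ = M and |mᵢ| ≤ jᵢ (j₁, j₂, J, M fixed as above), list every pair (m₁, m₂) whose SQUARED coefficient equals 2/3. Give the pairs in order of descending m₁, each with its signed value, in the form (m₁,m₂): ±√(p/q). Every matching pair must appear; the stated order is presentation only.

Admissible pairs with m₁+m₂ = M = -3/2: (-5/2,1), (-3/2,0), (-1/2,-1)
  (m₁,m₂)=(-1/2,-1): CG² = 1/15, CG = +√(1/15)
  (m₁,m₂)=(-3/2,0): CG² = 4/15, CG = −√(4/15)
  (m₁,m₂)=(-5/2,1): CG² = 2/3, CG = +√(2/3)   ← matches the target
Pairs with CG² = 2/3: (-5/2,1): +√(2/3)

(-5/2,1): +√(2/3)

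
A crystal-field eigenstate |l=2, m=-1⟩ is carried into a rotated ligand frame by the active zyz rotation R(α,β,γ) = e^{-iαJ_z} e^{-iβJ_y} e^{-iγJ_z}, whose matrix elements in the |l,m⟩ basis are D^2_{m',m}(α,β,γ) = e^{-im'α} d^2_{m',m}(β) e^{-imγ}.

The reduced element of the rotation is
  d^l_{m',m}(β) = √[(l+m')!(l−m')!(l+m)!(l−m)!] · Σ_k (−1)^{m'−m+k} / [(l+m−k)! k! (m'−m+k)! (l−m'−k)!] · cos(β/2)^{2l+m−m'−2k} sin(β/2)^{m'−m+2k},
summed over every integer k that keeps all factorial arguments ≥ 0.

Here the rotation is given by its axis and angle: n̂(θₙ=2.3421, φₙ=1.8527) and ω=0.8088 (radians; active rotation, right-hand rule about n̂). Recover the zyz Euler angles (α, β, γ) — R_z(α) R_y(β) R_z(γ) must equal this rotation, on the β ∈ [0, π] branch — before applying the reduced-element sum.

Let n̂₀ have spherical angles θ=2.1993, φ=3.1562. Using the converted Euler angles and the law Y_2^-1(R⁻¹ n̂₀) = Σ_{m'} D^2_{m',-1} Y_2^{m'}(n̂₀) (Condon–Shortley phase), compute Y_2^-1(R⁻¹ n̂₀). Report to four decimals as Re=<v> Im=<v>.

Axis–angle → zyz. n̂ = (sinθₙcosφₙ, sinθₙsinφₙ, cosθₙ) = (-0.199459, +0.688701, -0.697071), ω = 0.8088.
R = I cosω + sinω [n̂]ₓ + (1−cosω) n̂n̂ᵀ gives
  R = [+0.702685, +0.461769, +0.541297; -0.546836, +0.837229, -0.004346; -0.455196, -0.292947, +0.840820]
β = atan2(√(R₁₃²+R₂₃²), R₃₃) = 0.572000; α = atan2(R₂₃, R₁₃) mod 2π = 6.275157; γ = atan2(R₃₂, −R₃₁) mod 2π = 5.711350
Need the full column D^2_{m',-1} for m'=−2..2 at α=6.2752, β=0.5720, γ=5.7113.
cos(β/2)=0.959380, sin(β/2)=0.282117
d^2_{-2,-1}: single k=1 term ⇒ +0.498232;  D = +0.414584-0.276324i
d^2_{-1,-1}: k∈[0..1] ⇒ +0.847155 -0.219766 = +0.627388;  D = +0.524834-0.343753i
d^2_{0,-1}: k∈[0..1] ⇒ -0.610207 +0.052766 = -0.557441;  D = -0.468757+0.301674i
d^2_{1,-1}: k∈[0..1] ⇒ +0.219766 -0.006335 = +0.213432;  D = +0.180398-0.114060i
d^2_{2,-1}: single k=0 term ⇒ -0.043083;  D = -0.036599+0.022731i
Y_2^{m'}(θ=2.1993,φ=3.1562) and Σ D·Y over m':
  (+0.4146-0.2763i)·(+0.2526-0.0074i)  (+0.5248-0.3438i)·(+0.3674-0.0054i)  (-0.4688+0.3017i)·(+0.0117+0.0000i)  (+0.1804-0.1141i)·(-0.3674-0.0054i)  (-0.0366+0.0227i)·(+0.2526+0.0074i)
Y_2^-1(R⁻¹ n̂) = +0.211897-0.152047i

Re=0.2119 Im=-0.1520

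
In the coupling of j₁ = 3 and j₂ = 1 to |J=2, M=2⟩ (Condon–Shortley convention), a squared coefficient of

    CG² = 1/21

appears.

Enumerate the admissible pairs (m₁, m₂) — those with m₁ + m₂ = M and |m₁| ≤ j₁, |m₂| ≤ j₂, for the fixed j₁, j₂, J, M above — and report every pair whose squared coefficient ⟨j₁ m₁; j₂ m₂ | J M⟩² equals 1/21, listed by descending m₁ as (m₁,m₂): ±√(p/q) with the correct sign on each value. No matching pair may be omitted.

(1,1): +√(1/21)

Admissible pairs with m₁+m₂ = M = 2: (1,1), (2,0), (3,-1)
  (m₁,m₂)=(3,-1): CG² = 5/7, CG = +√(5/7)
  (m₁,m₂)=(2,0): CG² = 5/21, CG = −√(5/21)
  (m₁,m₂)=(1,1): CG² = 1/21, CG = +√(1/21)   ← matches the target
Pairs with CG² = 1/21: (1,1): +√(1/21)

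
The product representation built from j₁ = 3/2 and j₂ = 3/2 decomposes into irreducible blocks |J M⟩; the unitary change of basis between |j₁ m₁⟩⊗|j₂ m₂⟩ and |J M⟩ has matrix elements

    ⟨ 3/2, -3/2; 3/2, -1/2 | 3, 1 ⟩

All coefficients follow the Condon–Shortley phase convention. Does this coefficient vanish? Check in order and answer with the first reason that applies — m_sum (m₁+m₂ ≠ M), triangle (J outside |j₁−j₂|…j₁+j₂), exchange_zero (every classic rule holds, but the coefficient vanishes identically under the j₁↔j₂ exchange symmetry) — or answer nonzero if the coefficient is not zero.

m_sum

m-sum: m₁+m₂ = -3/2+(-1/2) = -2, M = 1  ✗ ⇒ coefficient is 0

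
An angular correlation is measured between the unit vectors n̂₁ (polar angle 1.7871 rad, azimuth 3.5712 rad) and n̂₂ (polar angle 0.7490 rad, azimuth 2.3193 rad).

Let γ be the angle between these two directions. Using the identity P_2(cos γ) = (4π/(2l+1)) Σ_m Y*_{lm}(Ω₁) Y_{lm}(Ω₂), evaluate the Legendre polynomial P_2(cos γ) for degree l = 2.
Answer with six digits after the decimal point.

Term-by-term m-sum for l=2 (normalisation 4π/5 = 2.513274):
  m=-2: Y*=(0.240630, 0.279062)  Y=(-0.013203, 0.178603)  product (-0.053018, 0.039293)
  m=-1: Y*=(0.147226, 0.067451)  Y=(-0.262180, -0.282277)  product (-0.019560, -0.059243)
  m=+0: Y*=(-0.271809, -0.000000)  Y=(0.192104, 0.000000)  product (-0.052216, -0.000000)
  m=+1: Y*=(-0.147226, 0.067451)  Y=(0.262180, -0.282277)  product (-0.019560, 0.059243)
  m=+2: Y*=(0.240630, -0.279062)  Y=(-0.013203, -0.178603)  product (-0.053018, -0.039293)
Total Σ_m = (-0.197372, 0.000000). Multiply by 2.513274: (-0.496049, 0.000000). P_2(cos γ) = -0.496049

-0.496049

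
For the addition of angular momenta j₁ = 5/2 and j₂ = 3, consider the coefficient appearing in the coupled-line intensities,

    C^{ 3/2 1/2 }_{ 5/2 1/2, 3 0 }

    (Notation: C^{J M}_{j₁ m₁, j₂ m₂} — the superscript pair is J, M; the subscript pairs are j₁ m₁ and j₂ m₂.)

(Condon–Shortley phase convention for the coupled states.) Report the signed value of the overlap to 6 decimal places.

+√(4/35) ≈ +0.338062

triangle: 4!·1!·2!/8! = 48/40320
(j±m)!: 3!·2!·3!·3!·2!·1! = 864
prefactor² = (2J+1)·Δ·N² = 144/35
  k=1: −1/(1!·3!·1!·2!·0!·0!) = -1/12
  k=2: +1/(2!·2!·0!·1!·1!·1!) = 1/4
Σ = 1/6  ⇒  CG² = 144/35·(1/6)² = 4/35
CG = +√(4/35) = +0.338062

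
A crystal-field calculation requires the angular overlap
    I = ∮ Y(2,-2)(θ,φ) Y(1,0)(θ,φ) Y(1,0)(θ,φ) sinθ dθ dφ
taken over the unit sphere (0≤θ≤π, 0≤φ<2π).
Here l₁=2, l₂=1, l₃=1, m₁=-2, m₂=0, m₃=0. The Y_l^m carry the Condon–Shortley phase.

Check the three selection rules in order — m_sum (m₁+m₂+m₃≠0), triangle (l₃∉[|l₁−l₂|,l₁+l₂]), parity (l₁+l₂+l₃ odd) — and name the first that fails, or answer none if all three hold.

m₁+m₂+m₃ = -2 + 0 + 0 = -2  ✗
triangle: |2−1|=1 ≤ l₃=1 ≤ 2+1=3
parity: l₁+l₂+l₃ = 4 is even

m_sum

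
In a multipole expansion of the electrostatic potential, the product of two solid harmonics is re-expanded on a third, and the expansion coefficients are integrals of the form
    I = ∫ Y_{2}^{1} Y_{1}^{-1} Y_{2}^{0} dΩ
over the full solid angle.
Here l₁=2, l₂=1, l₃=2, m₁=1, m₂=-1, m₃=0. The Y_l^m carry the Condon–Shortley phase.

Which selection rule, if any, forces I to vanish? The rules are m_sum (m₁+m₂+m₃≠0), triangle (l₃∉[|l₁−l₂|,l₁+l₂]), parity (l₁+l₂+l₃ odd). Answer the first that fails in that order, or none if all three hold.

parity

m₁+m₂+m₃ = 1 − 1 + 0 = 0  ✓
triangle: |2−1|=1 ≤ l₃=2 ≤ 2+1=3  ✓
parity: l₁+l₂+l₃ = 5 is odd  ✗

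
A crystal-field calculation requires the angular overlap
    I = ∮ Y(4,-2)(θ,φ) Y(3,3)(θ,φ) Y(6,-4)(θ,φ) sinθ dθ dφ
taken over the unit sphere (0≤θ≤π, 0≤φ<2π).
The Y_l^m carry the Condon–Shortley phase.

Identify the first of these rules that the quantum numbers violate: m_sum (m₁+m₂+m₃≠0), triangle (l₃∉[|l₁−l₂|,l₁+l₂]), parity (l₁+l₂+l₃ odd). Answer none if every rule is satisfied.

m_sum

Σmᵢ = -3  ✗
l₃∈[|l₁−l₂|,l₁+l₂]=[1,7], have l₃=6
Σlᵢ = 13 ⇒ odd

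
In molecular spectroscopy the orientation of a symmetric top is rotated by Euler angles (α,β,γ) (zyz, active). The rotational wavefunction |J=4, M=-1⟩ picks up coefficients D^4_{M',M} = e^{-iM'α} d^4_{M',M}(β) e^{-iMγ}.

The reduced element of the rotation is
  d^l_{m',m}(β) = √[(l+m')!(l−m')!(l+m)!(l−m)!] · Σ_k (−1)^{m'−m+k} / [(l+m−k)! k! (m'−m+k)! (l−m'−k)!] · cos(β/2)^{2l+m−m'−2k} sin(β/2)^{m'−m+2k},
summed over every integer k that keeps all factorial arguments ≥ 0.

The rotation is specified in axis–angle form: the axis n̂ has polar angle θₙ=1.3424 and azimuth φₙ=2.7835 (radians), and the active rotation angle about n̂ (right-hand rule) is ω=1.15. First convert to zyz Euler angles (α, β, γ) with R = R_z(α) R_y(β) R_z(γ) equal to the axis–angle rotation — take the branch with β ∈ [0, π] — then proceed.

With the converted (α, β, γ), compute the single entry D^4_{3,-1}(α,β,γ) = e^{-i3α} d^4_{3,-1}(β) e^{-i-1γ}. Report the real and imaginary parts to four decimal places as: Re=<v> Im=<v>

Re=0.1721 Im=0.3753

Axis–angle → zyz. n̂ = (sinθₙcosφₙ, sinθₙsinφₙ, cosθₙ) = (-0.912245, +0.341387, +0.226416), ω = 1.1500.
R = I cosω + sinω [n̂]ₓ + (1−cosω) n̂n̂ᵀ gives
  R = [+0.900739, -0.390878, +0.189430; +0.022450, +0.477425, +0.878386; -0.433780, -0.786943, +0.438811]
β = atan2(√(R₁₃²+R₂₃²), R₃₃) = 1.116521; α = atan2(R₂₃, R₁₃) mod 2π = 1.358392; γ = atan2(R₃₂, −R₃₁) mod 2π = 5.216170
Split into d^4_{3,-1}(β=1.1165) × two z-phases.
With c≡cos(β/2)=0.848178 and s≡sin(β/2)=0.529712, N=[5040·1·6·120]^{1/2}=1904.940944
k∈{0,1} keeps every argument non-negative
  k=0: (−1)^4·1904.9409/(144)·0.8482^4·0.5297^4 = +0.539045
  k=1: (−1)^5·1904.9409/(240)·0.8482^2·0.5297^6 = -0.126148
d^4_{3,-1}(1.1165) = +0.539045 -0.126148 = +0.412897
Phases: e^{-i·(3)·1.3584}=-0.594958+0.803757i, e^{-i·(-1)·5.2162}=+0.482740-0.875764i ⇒ D=+0.172050+0.375343i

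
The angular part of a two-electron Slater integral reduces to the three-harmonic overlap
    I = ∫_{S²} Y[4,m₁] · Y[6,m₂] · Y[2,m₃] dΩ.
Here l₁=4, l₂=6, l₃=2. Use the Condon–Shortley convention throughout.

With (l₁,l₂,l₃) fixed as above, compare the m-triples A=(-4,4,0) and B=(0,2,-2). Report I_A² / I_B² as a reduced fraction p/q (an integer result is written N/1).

Shared (l₁,l₂,l₃)=(4,6,2): N and (l;000)² cancel in I_A²/I_B².
A: Δ = 8!·0!·4!/13! = 1/6435; Racah Σ t=8..8: t=8:+1/161280 = 1/161280; ⇒ 3j(4 6 2; -4 4 0)² = 1/143, sgn +1
B: Δ = 8!·0!·4!/13! = 1/6435; Racah Σ t=4..4: t=4:+1/13824 = 1/13824; ⇒ 3j(4 6 2; 0 2 -2)² = 14/1287, sgn +1
I_A²/I_B² = (1/143)/(14/1287) = 9/14

9/14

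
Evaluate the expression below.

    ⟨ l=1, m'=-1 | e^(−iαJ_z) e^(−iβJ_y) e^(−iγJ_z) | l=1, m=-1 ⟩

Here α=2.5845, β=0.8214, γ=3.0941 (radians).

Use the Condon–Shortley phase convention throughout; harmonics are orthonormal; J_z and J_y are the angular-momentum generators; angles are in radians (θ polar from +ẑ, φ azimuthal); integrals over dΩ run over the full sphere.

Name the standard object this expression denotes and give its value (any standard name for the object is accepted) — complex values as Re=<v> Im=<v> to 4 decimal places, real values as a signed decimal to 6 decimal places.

This is a Wigner D-matrix element — the rotation-matrix element ⟨l m'| R(α,β,γ) |l m⟩ in the angular-momentum basis.
Split into d^1_{-1,-1}(β=0.8214) × two z-phases.
c=cos(0.821400/2)=0.916842, s=sin(0.821400/2)=0.399251; N=√[1·2·1·2]=2.000000
Admissible k: 0..0 (factorial args all ≥0)
  k=0: (−1)^0·2.0000/(2)·0.9168^2·0.3993^0 = +0.840598
d^1_{-1,-1}(0.8214) = +0.840598
D = (-0.848796+0.528721i)·(+0.840598)·(-0.998872+0.047475i) = +0.691592-0.477814i

Wigner D-matrix element, Re=0.6916 Im=-0.4778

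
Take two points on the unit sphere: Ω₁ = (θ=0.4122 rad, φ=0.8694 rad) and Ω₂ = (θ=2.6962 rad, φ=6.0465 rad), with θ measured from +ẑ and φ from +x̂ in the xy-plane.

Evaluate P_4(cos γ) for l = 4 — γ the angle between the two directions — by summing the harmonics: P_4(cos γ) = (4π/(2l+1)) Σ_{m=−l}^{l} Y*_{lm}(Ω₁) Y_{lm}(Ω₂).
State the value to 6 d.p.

-0.350967

Addition theorem: P_4(cos γ) = (4π/9) Σ_m Y*_{lm}(Ω₁) Y_{lm}(Ω₂), m = −4…4:
  term(m=-4) = -0.00005 - 0.00017j   from Y*(Ω₁)=-0.01076 - 0.00376j, Y(Ω₂)=0.00891 + 0.01237j
  term(m=-3) = 0.00656 + 0.00117j   from Y*(Ω₁)=-0.06350 + 0.03749j, Y(Ω₂)=-0.06849 - 0.05888j
  term(m=-2) = -0.04572 + 0.06123j   from Y*(Ω₁)=-0.04378 + 0.25814j, Y(Ω₂)=0.25977 + 0.13306j
  term(m=-1) = -0.11121 - 0.22182j   from Y*(Ω₁)=0.32233 + 0.38160j, Y(Ω₂)=-0.48291 - 0.11648j
  term(m=+0) = 0.04948 + 0.00000j   from Y*(Ω₁)=0.26251 + 0.00000j, Y(Ω₂)=0.18848 + 0.00000j
  term(m=+1) = -0.11121 + 0.22182j   from Y*(Ω₁)=-0.32233 + 0.38160j, Y(Ω₂)=0.48291 - 0.11648j
  term(m=+2) = -0.04572 - 0.06123j   from Y*(Ω₁)=-0.04378 - 0.25814j, Y(Ω₂)=0.25977 - 0.13306j
  term(m=+3) = 0.00656 - 0.00117j   from Y*(Ω₁)=0.06350 + 0.03749j, Y(Ω₂)=0.06849 - 0.05888j
  term(m=+4) = -0.00005 + 0.00017j   from Y*(Ω₁)=-0.01076 + 0.00376j, Y(Ω₂)=0.00891 - 0.01237j
Σ over m = -0.25136 + 0.00000j; ×(4π/9) → -0.35097 + 0.00000j. Real part: -0.350967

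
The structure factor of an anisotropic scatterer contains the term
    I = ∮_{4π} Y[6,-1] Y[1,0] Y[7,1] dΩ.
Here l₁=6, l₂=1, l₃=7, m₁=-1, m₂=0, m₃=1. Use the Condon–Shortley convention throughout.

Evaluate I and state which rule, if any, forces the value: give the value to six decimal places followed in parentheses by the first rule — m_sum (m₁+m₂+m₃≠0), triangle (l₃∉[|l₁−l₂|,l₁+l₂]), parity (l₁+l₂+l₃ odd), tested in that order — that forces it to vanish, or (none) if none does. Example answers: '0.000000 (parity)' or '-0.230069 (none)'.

m-sum 0 ✓  L=14 even ✓  5≤7≤7 ✓
Π(2lᵢ+1) = 13×3×15 = 585
triangle coeff Δ(6,1,7) = 1/1365
Σ_t [0,0]: t=0:+1/518400 = 1/518400
(3j)²=7/195 [(6 1 7; 0 0 0)], sign=-1
Σ_t [0,0]: t=0:+1/604800 = 1/604800
(3j)²=16/455 [(6 1 7; -1 0 1)], sign=+1
⇒ 4πI² = 48/65
I = (-1)√(48/65/(4π)) = -0.24241473
No selection rule forces the value: the integral is nonzero (none).

-0.242415 (none)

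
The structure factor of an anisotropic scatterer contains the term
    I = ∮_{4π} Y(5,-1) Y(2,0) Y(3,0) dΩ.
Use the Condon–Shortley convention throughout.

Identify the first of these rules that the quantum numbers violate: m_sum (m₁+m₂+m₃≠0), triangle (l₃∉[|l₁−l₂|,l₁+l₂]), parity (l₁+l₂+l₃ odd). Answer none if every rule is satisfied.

azimuthal sum: -1 + 0 + 0 = -1  ✗
3 ≤ 3 ≤ 7 (triangle on l)
L = 5 + 2 + 3 = 10 (even)

m_sum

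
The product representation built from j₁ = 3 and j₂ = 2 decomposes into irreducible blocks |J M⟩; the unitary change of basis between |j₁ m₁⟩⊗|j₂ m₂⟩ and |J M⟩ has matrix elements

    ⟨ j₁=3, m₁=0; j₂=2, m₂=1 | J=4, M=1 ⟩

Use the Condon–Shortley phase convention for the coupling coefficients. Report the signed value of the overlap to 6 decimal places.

√[9·1!5!3!/10! · 3!3!3!1!5!3!] = √(1944/7)
  +(−1)^0/∏(0,1,3,3,2,0)! = 1/72  (running 1/72)
  +(−1)^1/∏(1,0,2,2,3,1)! = -1/24  (running -1/36)
⟨..|..⟩ = √(1944/7)·(-1/36) = -0.462910

-0.462910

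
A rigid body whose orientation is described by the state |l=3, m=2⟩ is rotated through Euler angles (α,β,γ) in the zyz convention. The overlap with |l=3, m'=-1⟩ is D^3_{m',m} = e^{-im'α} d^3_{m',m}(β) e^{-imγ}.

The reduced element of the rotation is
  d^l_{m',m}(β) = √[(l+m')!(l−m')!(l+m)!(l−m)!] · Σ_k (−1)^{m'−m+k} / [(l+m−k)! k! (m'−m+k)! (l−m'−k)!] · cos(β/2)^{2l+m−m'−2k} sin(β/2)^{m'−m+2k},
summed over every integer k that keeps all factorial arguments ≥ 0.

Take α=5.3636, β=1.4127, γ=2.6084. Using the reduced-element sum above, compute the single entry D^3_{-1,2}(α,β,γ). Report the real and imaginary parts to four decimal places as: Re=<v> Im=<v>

First d^3_{-1,2}(β=1.4127), then the phase factors e^{-i(-1)α} and e^{-i(2)γ}:
With c≡cos(β/2)=0.760736 and s≡sin(β/2)=0.649061, N=[2·24·120·1]^{1/2}=75.894664
k: max(0,(2)−(-1))=3 … min(3+(2),3−(-1))=4
  k=3: (−1)^0·75.8947/(12)·0.7607^3·0.6491^3 = +0.761359
  k=4: (−1)^1·75.8947/(24)·0.7607^1·0.6491^5 = -0.277117
d^3_{-1,2}(1.4127) = +0.761359 -0.277117 = +0.484242
D = (+0.606150-0.795350i)·(+0.484242)·(+0.483292+0.875459i) = +0.479033+0.070832i

Re=0.4790 Im=0.0708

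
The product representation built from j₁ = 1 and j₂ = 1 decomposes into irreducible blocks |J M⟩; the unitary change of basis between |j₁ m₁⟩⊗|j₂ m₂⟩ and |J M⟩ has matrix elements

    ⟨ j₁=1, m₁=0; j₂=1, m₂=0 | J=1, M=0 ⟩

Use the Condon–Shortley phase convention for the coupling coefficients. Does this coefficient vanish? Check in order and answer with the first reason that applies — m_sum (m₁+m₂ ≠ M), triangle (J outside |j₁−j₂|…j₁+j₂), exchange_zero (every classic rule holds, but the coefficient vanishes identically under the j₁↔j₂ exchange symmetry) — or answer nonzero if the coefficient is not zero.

m-sum: m₁+m₂ = 0+0 = 0, M = 0  ✓
triangle: |j₁−j₂| = 0 ≤ J = 1 ≤ j₁+j₂ = 2  ✓
exchange: j₁=j₂ and m₁=m₂, and (−1)^(j₁+j₂−J) = (−1)^1 = −1 forces ⟨j₁m₁;j₂m₂|JM⟩ = −⟨j₂m₂;j₁m₁|JM⟩ = −⟨j₁m₁;j₂m₂|JM⟩ ⇒ the coefficient vanishes identically
Racah sum check: Σ_k collapses to 0 ⇒ CG = 0

exchange_zero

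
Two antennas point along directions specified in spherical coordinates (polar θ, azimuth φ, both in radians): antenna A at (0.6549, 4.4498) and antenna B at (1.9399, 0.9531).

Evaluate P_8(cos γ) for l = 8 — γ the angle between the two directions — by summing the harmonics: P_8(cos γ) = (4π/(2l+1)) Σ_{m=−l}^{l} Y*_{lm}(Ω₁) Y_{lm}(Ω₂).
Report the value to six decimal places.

-0.113363

Expand P_8 via completeness: Σ_{m} conj(Y_{8,m}) at Ω₁ times Y_{8,m} at Ω₂ —
  term(m=-8) = -0.00275 + 0.00085j   from Y*(Ω₁)=-0.00493 - 0.00842j, Y(Ω₂)=0.06703 - 0.28735j
  term(m=-7) = -0.01840 + 0.01416j   from Y*(Ω₁)=0.04904 - 0.01343j, Y(Ω₂)=-0.42254 + 0.17295j
  term(m=-6) = -0.02031 + 0.03241j   from Y*(Ω₁)=0.00077 + 0.16211j, Y(Ω₂)=0.19933 + 0.12625j
  term(m=-5) = 0.01534 - 0.07387j   from Y*(Ω₁)=-0.33639 - 0.08871j, Y(Ω₂)=0.01151 + 0.21656j
  term(m=-4) = -0.02374 - 0.15666j   from Y*(Ω₁)=0.23994 - 0.41863j, Y(Ω₂)=0.25723 - 0.20413j
  term(m=-3) = 0.01113 + 0.02011j   from Y*(Ω₁)=0.23038 + 0.22929j, Y(Ω₂)=0.06790 + 0.01969j
  term(m=-2) = -0.03727 - 0.03205j   from Y*(Ω₁)=0.12760 - 0.07394j, Y(Ω₂)=-0.10971 - 0.31473j
  term(m=-1) = 0.00268 + 0.00099j   from Y*(Ω₁)=0.10576 + 0.39346j, Y(Ω₂)=0.00406 - 0.00571j
  term(m=+0) = -0.00671 + 0.00000j   from Y*(Ω₁)=0.02037 + 0.00000j, Y(Ω₂)=-0.32928 + 0.00000j
  term(m=+1) = 0.00268 - 0.00099j   from Y*(Ω₁)=-0.10576 + 0.39346j, Y(Ω₂)=-0.00406 - 0.00571j
  term(m=+2) = -0.03727 + 0.03205j   from Y*(Ω₁)=0.12760 + 0.07394j, Y(Ω₂)=-0.10971 + 0.31473j
  term(m=+3) = 0.01113 - 0.02011j   from Y*(Ω₁)=-0.23038 + 0.22929j, Y(Ω₂)=-0.06790 + 0.01969j
  term(m=+4) = -0.02374 + 0.15666j   from Y*(Ω₁)=0.23994 + 0.41863j, Y(Ω₂)=0.25723 + 0.20413j
  term(m=+5) = 0.01534 + 0.07387j   from Y*(Ω₁)=0.33639 - 0.08871j, Y(Ω₂)=-0.01151 + 0.21656j
  term(m=+6) = -0.02031 - 0.03241j   from Y*(Ω₁)=0.00077 - 0.16211j, Y(Ω₂)=0.19933 - 0.12625j
  term(m=+7) = -0.01840 - 0.01416j   from Y*(Ω₁)=-0.04904 - 0.01343j, Y(Ω₂)=0.42254 + 0.17295j
  term(m=+8) = -0.00275 - 0.00085j   from Y*(Ω₁)=-0.00493 + 0.00842j, Y(Ω₂)=0.06703 + 0.28735j
Total Σ_m = -0.15336 + 0.00000j. Multiply by 0.739198: -0.11336 + 0.00000j. P_8(cos γ) = -0.113363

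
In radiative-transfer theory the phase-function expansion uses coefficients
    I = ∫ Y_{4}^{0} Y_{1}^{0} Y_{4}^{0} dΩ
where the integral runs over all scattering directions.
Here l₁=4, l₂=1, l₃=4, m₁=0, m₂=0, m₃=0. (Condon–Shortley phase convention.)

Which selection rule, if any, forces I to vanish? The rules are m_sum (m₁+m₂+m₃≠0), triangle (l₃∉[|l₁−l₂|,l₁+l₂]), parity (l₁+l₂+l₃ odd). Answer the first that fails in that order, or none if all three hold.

parity

Σmᵢ = 0  ✓
l₃∈[|l₁−l₂|,l₁+l₂]=[3,5], have l₃=4  ✓
Σlᵢ = 9 ⇒ odd  ✗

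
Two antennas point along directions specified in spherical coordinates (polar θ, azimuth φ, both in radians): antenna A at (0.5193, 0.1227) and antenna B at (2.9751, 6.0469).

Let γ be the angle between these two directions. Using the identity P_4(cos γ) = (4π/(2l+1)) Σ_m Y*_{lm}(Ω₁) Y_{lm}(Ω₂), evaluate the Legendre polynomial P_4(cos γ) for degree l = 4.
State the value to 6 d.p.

-0.289144

Term-by-term m-sum for l=4 (normalisation 4π/9 = 1.396263):
  m=-4: (0.023674, 0.012652) × (0.000195, 0.000271) = (0.000001, 0.000009)  (running Σ = (0.000001, 0.000009))
  m=-3: (0.123920, 0.047793) × (-0.004265, -0.003657) = (-0.000354, -0.000657)  (running Σ = (-0.000353, -0.000648))
  m=-2: (0.341738, 0.085588) × (0.047511, 0.024288) = (0.014158, 0.012366)  (running Σ = (0.013805, 0.011718))
  m=-1: (0.460425, 0.056779) × (-0.286227, -0.068919) = (-0.127873, -0.047984)  (running Σ = (-0.114068, -0.036265))
  m=0: (0.028725, -0.000000) × (0.732863, 0.000000) = (0.021051, 0.000000)  (running Σ = (-0.093017, -0.036265))
  m=1: (-0.460425, 0.056779) × (0.286227, -0.068919) = (-0.127873, 0.047984)  (running Σ = (-0.220889, 0.011718))
  m=2: (0.341738, -0.085588) × (0.047511, -0.024288) = (0.014158, -0.012366)  (running Σ = (-0.206732, -0.000648))
  m=3: (-0.123920, 0.047793) × (0.004265, -0.003657) = (-0.000354, 0.000657)  (running Σ = (-0.207086, 0.000009))
  m=4: (0.023674, -0.012652) × (0.000195, -0.000271) = (0.000001, -0.000009)  (running Σ = (-0.207084, 0.000000))
Accumulated sum (-0.207084, 0.000000); after 4π/(2l+1) scaling, (-0.289144, 0.000000) ⇒ P_4 = -0.289144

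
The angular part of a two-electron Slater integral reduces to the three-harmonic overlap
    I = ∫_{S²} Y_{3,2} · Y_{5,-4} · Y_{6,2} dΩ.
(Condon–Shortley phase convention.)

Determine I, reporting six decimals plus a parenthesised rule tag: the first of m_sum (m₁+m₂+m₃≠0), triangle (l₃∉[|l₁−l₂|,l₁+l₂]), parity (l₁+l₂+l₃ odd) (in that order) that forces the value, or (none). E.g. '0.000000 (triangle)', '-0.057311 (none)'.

Rules hold: Σm=0, L=14 even, 2≤6≤8.
N = 7·11·13 = 1001
Δ = 2!·4!·8!/15! = 1/675675
Racah Σ t=0..2: t=0:+1/8640 t=1:−1/2304 t=2:+1/8640 = -7/34560
⇒ 3j(3 5 6; 0 0 0)² = 7/429, sgn -1
Racah Σ t=0..1: t=0:+1/60480 t=1:−1/967680 = 1/64512
⇒ 3j(3 5 6; 2 -4 2)² = 15/1001, sgn +1
4πI² = N·(3j₀)²·(3jₘ)² = 35/143
I = -1·√(0.244755/4π) = -0.13956004
No selection rule forces the value: the integral is nonzero (none).

-0.139560 (none)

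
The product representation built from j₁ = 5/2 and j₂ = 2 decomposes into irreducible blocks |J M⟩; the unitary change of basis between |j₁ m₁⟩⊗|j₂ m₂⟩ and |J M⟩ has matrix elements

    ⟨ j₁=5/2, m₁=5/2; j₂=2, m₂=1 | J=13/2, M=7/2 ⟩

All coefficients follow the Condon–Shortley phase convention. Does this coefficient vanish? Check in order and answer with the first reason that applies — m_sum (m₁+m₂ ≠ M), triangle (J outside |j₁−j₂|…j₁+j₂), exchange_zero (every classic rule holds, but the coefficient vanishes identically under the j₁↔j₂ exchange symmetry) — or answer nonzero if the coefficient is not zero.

triangle

m-sum: m₁+m₂ = 5/2+1 = 7/2, M = 7/2  ✓
triangle: need |j₁−j₂| ≤ J ≤ j₁+j₂, i.e. J ∈ [1/2, 9/2]; J = 13/2 is outside ✗ ⇒ coefficient is 0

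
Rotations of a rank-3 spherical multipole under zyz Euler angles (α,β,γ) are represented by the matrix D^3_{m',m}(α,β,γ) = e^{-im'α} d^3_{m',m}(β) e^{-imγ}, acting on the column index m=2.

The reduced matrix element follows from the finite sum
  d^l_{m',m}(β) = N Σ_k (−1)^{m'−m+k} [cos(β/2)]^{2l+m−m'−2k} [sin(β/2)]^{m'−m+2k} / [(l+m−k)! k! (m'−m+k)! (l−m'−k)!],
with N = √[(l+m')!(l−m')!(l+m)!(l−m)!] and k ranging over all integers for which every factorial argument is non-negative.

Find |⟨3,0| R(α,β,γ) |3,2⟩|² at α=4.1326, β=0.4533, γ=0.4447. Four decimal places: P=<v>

D^3_{0,2}(4.1326,0.4533,0.4447) = e^{-i·0·4.1326}·d^3_{0,2}(0.4533)·e^{-i·2·0.4447}. Compute d first:
c=cos(0.453300/2)=0.974425, s=sin(0.453300/2)=0.224714; N=√[6·6·120·1]=65.726707
k∈{2,3} keeps every argument non-negative
  k=2: (−1)^0·65.7267/(12)·0.9744^4·0.2247^2 = +0.249354
  k=3: (−1)^1·65.7267/(12)·0.9744^2·0.2247^4 = -0.013261
d^3_{0,2}(0.4533) = +0.249354 -0.013261 = +0.236093
|D^3_{0,2}|² = |d^3_{0,2}(β)|² = (+0.236093)² = 0.055740 (the z-rotation phases have unit modulus)

P=0.0557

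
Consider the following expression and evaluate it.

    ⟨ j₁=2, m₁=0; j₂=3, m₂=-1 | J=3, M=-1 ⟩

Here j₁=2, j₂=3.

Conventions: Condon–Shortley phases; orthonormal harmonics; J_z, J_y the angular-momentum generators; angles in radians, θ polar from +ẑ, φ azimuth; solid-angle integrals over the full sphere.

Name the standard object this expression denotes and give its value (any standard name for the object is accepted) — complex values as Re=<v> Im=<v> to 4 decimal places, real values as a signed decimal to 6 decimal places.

This is a Clebsch–Gordan (vector-coupling) coefficient.
j₁+j₂−J=2  J+j₁−j₂=2  J−j₁+j₂=4  j₁+j₂+J+1=9
(j₁±m₁, j₂±m₂, J±M) = (2,2,2,4,2,4)
P² = 256/15
sum k=0..2:
  [0] +1/16 = 1/16
  [1] −1/6 = -1/6
  [2] +1/96 = 1/96
S = -3/32
C² = P²·S² = 3/20 ; C = -0.387298

Clebsch–Gordan coefficient, −√(3/20) ≈ -0.387298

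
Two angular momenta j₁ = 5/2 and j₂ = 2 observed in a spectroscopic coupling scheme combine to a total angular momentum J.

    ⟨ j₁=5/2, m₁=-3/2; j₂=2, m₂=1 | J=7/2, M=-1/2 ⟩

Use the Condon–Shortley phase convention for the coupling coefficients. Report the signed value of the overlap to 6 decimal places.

√[8·1!4!3!/9! · 1!4!3!1!3!4!] = √(2304/35)
  +(−1)^0/∏(0,1,4,3,0,0)! = 1/144  (running 1/144)
  +(−1)^1/∏(1,0,3,2,1,1)! = -1/12  (running -11/144)
⟨..|..⟩ = √(2304/35)·(-11/144) = -0.619780

-0.619780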